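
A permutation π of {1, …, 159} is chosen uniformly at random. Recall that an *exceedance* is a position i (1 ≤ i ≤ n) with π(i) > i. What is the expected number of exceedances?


Write X = Σ_{i=1}^{159} X_i, where X_i = 1_{π(i) > i}.
For each fixed i, π(i) is uniform over {1, …, 159} (marginal of a uniform permutation), so P[π(i) > i] = (n − i)/n. Summing: Σ_{i=1}^{159} (n − i)/n = (0 + 1 + … + 158)/159 = 159(159 − 1)/(2·159) = (159 − 1)/2.
Hence E[X] = Σ_{i=1}^{159} (159 − i)/159 = 79 ≈ 79.00000.

E[X] = 79 = 79.00000.


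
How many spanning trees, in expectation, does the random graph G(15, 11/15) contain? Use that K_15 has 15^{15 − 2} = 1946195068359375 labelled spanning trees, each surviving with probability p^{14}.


K_15 has 15^{15 − 2} = 1946195068359375 labelled spanning trees.
For each such spanning tree H, let X_H = 1 if all 14 edges of H are present in G. Then P[X_H = 1] = p^{14} = (11/15)^{14} = 379749833583241/29192926025390625.
By linearity: E[X] = Σ_H E[X_H] = 1946195068359375 · p^{14} = 1946195068359375 · 379749833583241/29192926025390625 = 379749833583241/15.
Numerically: E[X] ≈ 2.5317e+13.

E[X] = 1946195068359375 · (11/15)^{14} = 379749833583241/15 ≈ 2.5317e+13.


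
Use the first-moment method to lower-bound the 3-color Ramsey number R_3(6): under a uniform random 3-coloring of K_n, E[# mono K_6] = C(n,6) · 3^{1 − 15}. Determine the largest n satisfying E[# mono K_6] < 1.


We need C(n, 6) · 3^{1 − 15} < 1, i.e. C(n, 6) < 3^{15 − 1} = 4782969.
Check values of n near the boundary:
  n = 39: C(39, 6) = 3262623; 3262623 < 4782969? YES
  n = 40: C(40, 6) = 3838380; 3838380 < 4782969? YES
  n = 41: C(41, 6) = 4496388; 4496388 < 4782969? YES
  n = 42: C(42, 6) = 5245786; 5245786 < 4782969? NO
The largest n with C(n, 6) < 4782969 is n = 41 (where E[X] = 1498796/1594323 ≈ 0.9400830). Hence R_3(6) > 41, i.e. R_3(6) ≥ 42.

Largest n = 41; hence R_3(6) > 41.


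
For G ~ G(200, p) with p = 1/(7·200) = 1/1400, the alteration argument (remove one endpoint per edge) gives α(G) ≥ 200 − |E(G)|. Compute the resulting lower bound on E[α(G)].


E[|E(G)|] = C(200, 2)·p = 19900 · (1/1400) = 199/14.
E[α(G)] ≥ n − E[|E(G)|] = 200 − 199/14 = 2601/14.
Numerically: ≈ 185.78571.
(This is only a lower bound; the true E[α(G)] may be larger.)

E[α(G)] ≥ 2601/14 ≈ 185.78571.


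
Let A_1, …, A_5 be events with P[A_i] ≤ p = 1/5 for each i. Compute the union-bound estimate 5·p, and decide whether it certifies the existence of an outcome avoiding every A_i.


Union bound: P[∪_{i=1}^{5} A_i] ≤ Σ_i P[A_i] ≤ 5·p = 5·(1/5) = 1.
Numerically: 1 ≈ 1.0000.
Is 1 < 1? NO.
Since the bound 1 is ≥ 1, the union bound is uninformative here; it does NOT by itself certify existence.

5·p = 1 ≈ 1.0000; existence NOT certified by the union bound.


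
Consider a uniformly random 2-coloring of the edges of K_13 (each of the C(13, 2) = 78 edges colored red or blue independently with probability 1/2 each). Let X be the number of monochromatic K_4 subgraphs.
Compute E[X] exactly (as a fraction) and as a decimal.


Let X = Σ_S X_S over the C(13, 4) = 715 subsets S of size 4, where X_S = 1 if the K_4 on S is monochromatic.
For a fixed S, the K_4 on S has C(4, 2) = 6 edges. P[all 6 edges red] = (1/2)^6, and likewise for blue, so P[monochromatic] = 2·(1/2)^6 = 2^{1 − 6} = 1/32.
By linearity: E[X] = C(13, 4) · 2^{1 − 6} = 715 · 1/32 = 715/32.
Numerically: E[X] ≈ 22.3438.

E[X] = C(13,4)·2^(1−C(4,2)) = 715/32 ≈ 22.3438.


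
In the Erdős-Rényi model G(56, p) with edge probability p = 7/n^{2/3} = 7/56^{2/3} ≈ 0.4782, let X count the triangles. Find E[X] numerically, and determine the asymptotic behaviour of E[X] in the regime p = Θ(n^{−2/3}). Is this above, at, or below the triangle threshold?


Number of potential triangles: C(56, 3) = 27720.
Each occurs with probability p³ ≈ (0.4782)³ ≈ 1.093750e-01.
By linearity: E[X] = C(56, 3)·p³ ≈ 27720 · 1.093750e-01 ≈ 3031.8750.
Since α = 2/3 < 1, p = c/n^{2/3} ≫ 1/n is above the triangle threshold p ~ 1/n. Asymptotically E[X] ~ (c³/6)·n^{3(1−α)} = (7³/6)·n^{1} → ∞; triangles are abundant w.h.p.

E[X] ≈ 3031.8750; in regime p = Θ(1/n^{2/3}) E[X] diverges (above the triangle threshold p ~ 1/n).


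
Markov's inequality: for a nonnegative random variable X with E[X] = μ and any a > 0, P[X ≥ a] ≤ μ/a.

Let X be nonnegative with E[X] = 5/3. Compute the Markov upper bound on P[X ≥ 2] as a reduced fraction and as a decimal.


μ = E[X] = 5/3, a = 2.
Markov: P[X ≥ 2] ≤ μ/a = (5/3)/2 = 5/6.
Numerically: ≈ 0.8333.
(Since a = 2 > μ = 1.6667, the bound 5/6 is < 1 and informative.)

P[X ≥ 2] ≤ 5/6 ≈ 0.8333.


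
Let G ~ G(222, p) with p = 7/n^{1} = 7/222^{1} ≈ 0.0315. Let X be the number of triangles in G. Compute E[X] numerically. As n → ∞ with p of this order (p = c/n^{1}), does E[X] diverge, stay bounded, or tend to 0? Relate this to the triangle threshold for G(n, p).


Number of potential triangles: C(222, 3) = 1798940.
Each occurs with probability p³ ≈ (0.0315)³ ≈ 3.13498e-05.
By linearity: E[X] = C(222, 3)·p³ ≈ 1798940 · 3.13498e-05 ≈ 56.396.
Here α = 1, so p = 7/n is exactly at the triangle threshold p ~ 1/n. Asymptotically E[X] → c³/6 = 7³/6 = 343/6 ≈ 57.167, a bounded constant. In this regime the triangle count is asymptotically Poisson(c³/6).

E[X] ≈ 56.396; in regime p = Θ(1/n^{1}) E[X] stays bounded (at the triangle threshold p ~ 1/n).


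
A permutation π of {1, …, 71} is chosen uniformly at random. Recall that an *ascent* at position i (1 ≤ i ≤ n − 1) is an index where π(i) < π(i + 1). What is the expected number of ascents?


Write X = Σ X_I over i = 1, …, 70, with X_I the indicator of one ascent.
There are 70 indicators.
For each fixed i, the pair (π(i), π(i+1)) is a uniformly random ordered pair of distinct values from {1, …, 71}; by symmetry P[π(i) < π(i+1)] = 1/2.
By linearity: E[X] = 70 · (1/2) = (71 − 1) · (1/2) = 35 ≈ 35.00000.

E[X] = 35 = 35.00000.


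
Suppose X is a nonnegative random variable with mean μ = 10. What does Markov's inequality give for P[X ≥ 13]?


μ = E[X] = 10, a = 13.
Markov: P[X ≥ 13] ≤ μ/a = (10)/13 = 10/13.
Numerically: ≈ 0.76923.
(Since a = 13 > μ = 10.00000, the bound 10/13 is < 1 and informative.)

P[X ≥ 13] ≤ 10/13 ≈ 0.76923.


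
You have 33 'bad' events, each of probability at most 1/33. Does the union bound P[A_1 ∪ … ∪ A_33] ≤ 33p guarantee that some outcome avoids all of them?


Union bound: P[∪_{i=1}^{33} A_i] ≤ Σ_i P[A_i] ≤ 33·p = 33·(1/33) = 1.
Numerically: 1 ≈ 1.0000.
Is 1 < 1? NO.
Since the bound 1 is ≥ 1, the union bound is uninformative here; it does NOT by itself certify existence.

33·p = 1 ≈ 1.0000; existence NOT certified by the union bound.


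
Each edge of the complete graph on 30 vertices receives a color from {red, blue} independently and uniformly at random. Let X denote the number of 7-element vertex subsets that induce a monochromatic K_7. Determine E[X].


Let X = Σ_S X_S over the C(30, 7) = 2035800 subsets S of size 7, where X_S = 1 if the K_7 on S is monochromatic.
For a fixed S, the K_7 on S has C(7, 2) = 21 edges. P[all 21 edges red] = (1/2)^21, and likewise for blue, so P[monochromatic] = 2·(1/2)^21 = 2^{1 − 21} = 1/1048576.
Summing: E[X] = C(30, 7) · 2^{1 − 21} = 2035800 · 1/1048576 = 254475/131072.
Numerically: E[X] ≈ 1.94149.

E[X] = C(30,7)·2^(1−C(7,2)) = 254475/131072 ≈ 1.94149.


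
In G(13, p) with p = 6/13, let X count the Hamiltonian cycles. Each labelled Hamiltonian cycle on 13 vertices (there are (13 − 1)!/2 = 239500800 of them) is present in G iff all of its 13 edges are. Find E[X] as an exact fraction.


K_13 has (13 − 1)!/2 = 239500800 labelled Hamiltonian cycles.
For each such Hamiltonian cycle H, let X_H = 1 if all 13 edges of H are present in G. Then P[X_H = 1] = p^{13} = (6/13)^{13} = 13060694016/302875106592253.
Summing the indicators: E[X] = Σ_H E[X_H] = 239500800 · p^{13} = 239500800 · 13060694016/302875106592253 = 3128046665387212800/302875106592253.
Numerically: E[X] ≈ 10327.8.

E[X] = 239500800 · (6/13)^{13} = 3128046665387212800/302875106592253 ≈ 10327.8.


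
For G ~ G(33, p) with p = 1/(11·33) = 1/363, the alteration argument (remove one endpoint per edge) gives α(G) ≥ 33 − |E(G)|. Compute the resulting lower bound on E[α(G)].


E[|E(G)|] = C(33, 2)·p = 528 · (1/363) = 16/11.
E[α(G)] ≥ n − E[|E(G)|] = 33 − 16/11 = 347/11.
Numerically: ≈ 31.545.
(This is only a lower bound; the true E[α(G)] may be larger.)

E[α(G)] ≥ 347/11 ≈ 31.545.


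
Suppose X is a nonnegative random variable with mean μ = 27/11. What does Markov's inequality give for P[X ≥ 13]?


μ = E[X] = 27/11, a = 13.
Markov: P[X ≥ 13] ≤ μ/a = (27/11)/13 = 27/143.
Numerically: ≈ 0.18881.
(Since a = 13 > μ = 2.45455, the bound 27/143 is < 1 and informative.)

P[X ≥ 13] ≤ 27/143 ≈ 0.18881.


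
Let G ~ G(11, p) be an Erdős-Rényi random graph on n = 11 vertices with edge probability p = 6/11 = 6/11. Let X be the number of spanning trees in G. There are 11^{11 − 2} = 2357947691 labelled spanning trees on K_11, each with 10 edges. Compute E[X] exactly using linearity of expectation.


K_11 has 11^{11 − 2} = 2357947691 labelled spanning trees.
For each such spanning tree H, let X_H = 1 if all 10 edges of H are present in G. Then P[X_H = 1] = p^{10} = (6/11)^{10} = 60466176/25937424601.
By linearity of expectation: E[X] = Σ_H E[X_H] = 2357947691 · p^{10} = 2357947691 · 60466176/25937424601 = 60466176/11.
Numerically: E[X] ≈ 5.5e+06.

E[X] = 2357947691 · (6/11)^{10} = 60466176/11 ≈ 5.5e+06.


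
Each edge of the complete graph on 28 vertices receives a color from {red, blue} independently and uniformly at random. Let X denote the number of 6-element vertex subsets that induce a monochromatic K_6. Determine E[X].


Let X = Σ_S X_S over the C(28, 6) = 376740 subsets S of size 6, where X_S = 1 if the K_6 on S is monochromatic.
For a fixed S, the K_6 on S has C(6, 2) = 15 edges. P[all 15 edges red] = (1/2)^15, and likewise for blue, so P[monochromatic] = 2·(1/2)^15 = 2^{1 − 15} = 1/16384.
Summing: E[X] = C(28, 6) · 2^{1 − 15} = 376740 · 1/16384 = 94185/4096.
Numerically: E[X] ≈ 22.994385.

E[X] = C(28,6)·2^(1−C(6,2)) = 94185/4096 ≈ 22.994385.


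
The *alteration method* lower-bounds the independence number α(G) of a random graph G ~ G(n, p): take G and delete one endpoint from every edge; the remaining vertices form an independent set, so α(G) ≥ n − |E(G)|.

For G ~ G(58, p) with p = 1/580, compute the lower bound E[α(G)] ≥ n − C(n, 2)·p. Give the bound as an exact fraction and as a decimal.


E[|E(G)|] = C(58, 2)·p = 1653 · (1/580) = 57/20.
E[α(G)] ≥ n − E[|E(G)|] = 58 − 57/20 = 1103/20.
Numerically: ≈ 55.150.
(This is only a lower bound; the true E[α(G)] may be larger.)

E[α(G)] ≥ 1103/20 ≈ 55.150.


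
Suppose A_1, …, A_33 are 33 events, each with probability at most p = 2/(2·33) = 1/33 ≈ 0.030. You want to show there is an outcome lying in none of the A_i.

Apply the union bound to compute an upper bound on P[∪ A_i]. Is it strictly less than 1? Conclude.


Union bound: P[∪_{i=1}^{33} A_i] ≤ Σ_i P[A_i] ≤ 33·p = 33·(1/33) = 1.
Numerically: 1 ≈ 1.000.
Is 1 < 1? NO.
Since the bound 1 is ≥ 1, the union bound is uninformative here; it does NOT by itself certify existence.

33·p = 1 ≈ 1.000; existence NOT certified by the union bound.


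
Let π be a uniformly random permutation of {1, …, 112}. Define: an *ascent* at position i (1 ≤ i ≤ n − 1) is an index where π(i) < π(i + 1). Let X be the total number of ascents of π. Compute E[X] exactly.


Write X = Σ X_I over i = 1, …, 111, with X_I the indicator of one ascent.
There are 111 indicators.
For each fixed i, the pair (π(i), π(i+1)) is a uniformly random ordered pair of distinct values from {1, …, 112}; by symmetry P[π(i) < π(i+1)] = 1/2.
By linearity: E[X] = 111 · (1/2) = (112 − 1) · (1/2) = 111/2 ≈ 55.5000.

E[X] = 111/2 = 55.5000.


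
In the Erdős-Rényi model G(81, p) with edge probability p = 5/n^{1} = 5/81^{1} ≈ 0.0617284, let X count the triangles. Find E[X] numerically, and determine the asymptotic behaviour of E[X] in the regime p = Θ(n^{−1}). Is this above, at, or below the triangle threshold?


Number of potential triangles: C(81, 3) = 85320.
Each occurs with probability p³ ≈ (0.0617284)³ ≈ 2.35209553e-04.
By linearity: E[X] = C(81, 3)·p³ ≈ 85320 · 2.35209553e-04 ≈ 20.068079.
Here α = 1, so p = 5/n is exactly at the triangle threshold p ~ 1/n. Asymptotically E[X] → c³/6 = 5³/6 = 125/6 ≈ 20.833333, a bounded constant. In this regime the triangle count is asymptotically Poisson(c³/6).

E[X] ≈ 20.068079; in regime p = Θ(1/n^{1}) E[X] stays bounded (at the triangle threshold p ~ 1/n).


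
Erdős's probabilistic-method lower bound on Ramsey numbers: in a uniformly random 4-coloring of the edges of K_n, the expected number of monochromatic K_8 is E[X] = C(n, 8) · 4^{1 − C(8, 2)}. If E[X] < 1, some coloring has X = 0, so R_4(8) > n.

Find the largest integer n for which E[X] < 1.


We need C(n, 8) · 4^{1 − 28} < 1, i.e. C(n, 8) < 4^{28 − 1} = 18014398509481984.
Check values of n near the boundary:
  n = 405: C(405, 8) = 16745853821188050; 16745853821188050 < 18014398509481984? YES
  n = 406: C(406, 8) = 17082453897995850; 17082453897995850 < 18014398509481984? YES
  n = 407: C(407, 8) = 17424959239309050; 17424959239309050 < 18014398509481984? YES
  n = 408: C(408, 8) = 17773458424095231; 17773458424095231 < 18014398509481984? YES
  n = 409: C(409, 8) = 18128041135797879; 18128041135797879 < 18014398509481984? NO
  n = 410: C(410, 8) = 18488798173326195; 18488798173326195 < 18014398509481984? NO
The largest n with C(n, 8) < 18014398509481984 is n = 408 (where E[X] = 17773458424095231/18014398509481984 ≈ 0.986625). Hence R_4(8) > 408, i.e. R_4(8) ≥ 409.

Largest n = 408; hence R_4(8) > 408.


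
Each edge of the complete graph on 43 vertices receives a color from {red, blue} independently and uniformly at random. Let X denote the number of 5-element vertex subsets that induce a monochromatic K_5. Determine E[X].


Let X = Σ_S X_S over the C(43, 5) = 962598 subsets S of size 5, where X_S = 1 if the K_5 on S is monochromatic.
For a fixed S, the K_5 on S has C(5, 2) = 10 edges. P[all 10 edges red] = (1/2)^10, and likewise for blue, so P[monochromatic] = 2·(1/2)^10 = 2^{1 − 10} = 1/512.
By linearity of expectation: E[X] = C(43, 5) · 2^{1 − 10} = 962598 · 1/512 = 481299/256.
Numerically: E[X] ≈ 1880.074219.

E[X] = C(43,5)·2^(1−C(5,2)) = 481299/256 ≈ 1880.074219.


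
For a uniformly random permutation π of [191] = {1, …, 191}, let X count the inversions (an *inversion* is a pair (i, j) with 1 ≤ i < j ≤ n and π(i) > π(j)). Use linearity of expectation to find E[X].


Write X = Σ X_I over the C(191, 2) = 18145 pairs i < j, with X_I the indicator of one inversion.
There are 18145 indicators.
For each fixed pair i < j, the values π(i) and π(j) are two distinct elements of {1, …, 191} in uniformly random order; by symmetry P[π(i) > π(j)] = 1/2.
By linearity: E[X] = 18145 · (1/2) = C(191, 2) · (1/2) = 18145/2 = 18145/2 ≈ 9072.50000.

E[X] = 18145/2 = 9072.50000.


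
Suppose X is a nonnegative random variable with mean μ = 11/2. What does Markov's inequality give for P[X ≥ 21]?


μ = E[X] = 11/2, a = 21.
Markov: P[X ≥ 21] ≤ μ/a = (11/2)/21 = 11/42.
Numerically: ≈ 0.261905.
(Since a = 21 > μ = 5.500000, the bound 11/42 is < 1 and informative.)

P[X ≥ 21] ≤ 11/42 ≈ 0.261905.


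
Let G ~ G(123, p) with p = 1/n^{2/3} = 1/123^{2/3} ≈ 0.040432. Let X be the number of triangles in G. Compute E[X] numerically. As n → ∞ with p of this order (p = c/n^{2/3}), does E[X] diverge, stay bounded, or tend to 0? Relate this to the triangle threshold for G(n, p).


Number of potential triangles: C(123, 3) = 302621.
Each occurs with probability p³ ≈ (0.040432)³ ≈ 6.6098222e-05.
By linearity: E[X] = C(123, 3)·p³ ≈ 302621 · 6.6098222e-05 ≈ 20.00271.
Since α = 2/3 < 1, p = c/n^{2/3} ≫ 1/n is above the triangle threshold p ~ 1/n. Asymptotically E[X] ~ (c³/6)·n^{3(1−α)} = (1³/6)·n^{1} → ∞; triangles are abundant w.h.p.

E[X] ≈ 20.00271; in regime p = Θ(1/n^{2/3}) E[X] diverges (above the triangle threshold p ~ 1/n).


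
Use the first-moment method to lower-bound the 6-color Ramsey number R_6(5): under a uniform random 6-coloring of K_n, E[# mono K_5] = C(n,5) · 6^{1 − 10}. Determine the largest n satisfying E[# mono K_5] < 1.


We need C(n, 5) · 6^{1 − 10} < 1, i.e. C(n, 5) < 6^{10 − 1} = 10077696.
Check values of n near the boundary:
  n = 65: C(65, 5) = 8259888; 8259888 < 10077696? YES
  n = 66: C(66, 5) = 8936928; 8936928 < 10077696? YES
  n = 67: C(67, 5) = 9657648; 9657648 < 10077696? YES
  n = 68: C(68, 5) = 10424128; 10424128 < 10077696? NO
  n = 69: C(69, 5) = 11238513; 11238513 < 10077696? NO
The largest n with C(n, 5) < 10077696 is n = 67 (where E[X] = 67067/69984 ≈ 0.958319). Hence R_6(5) > 67, i.e. R_6(5) ≥ 68.

Largest n = 67; hence R_6(5) > 67.


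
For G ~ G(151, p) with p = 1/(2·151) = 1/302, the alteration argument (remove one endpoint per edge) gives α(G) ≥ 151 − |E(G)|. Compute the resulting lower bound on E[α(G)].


E[|E(G)|] = C(151, 2)·p = 11325 · (1/302) = 75/2.
E[α(G)] ≥ n − E[|E(G)|] = 151 − 75/2 = 227/2.
Numerically: ≈ 113.500000.
(This is only a lower bound; the true E[α(G)] may be larger.)

E[α(G)] ≥ 227/2 ≈ 113.500000.


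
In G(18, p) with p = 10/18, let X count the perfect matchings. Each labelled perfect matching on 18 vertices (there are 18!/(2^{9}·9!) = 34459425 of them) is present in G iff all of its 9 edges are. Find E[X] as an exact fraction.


K_18 has 18!/(2^{9}·9!) = 34459425 labelled perfect matchings.
For each such perfect matching H, let X_H = 1 if all 9 edges of H are present in G. Then P[X_H = 1] = p^{9} = (5/9)^{9} = 1953125/387420489.
By linearity of expectation: E[X] = Σ_H E[X_H] = 34459425 · p^{9} = 34459425 · 1953125/387420489 = 830908203125/4782969.
Numerically: E[X] ≈ 1.7372e+05.

E[X] = 34459425 · (5/9)^{9} = 830908203125/4782969 ≈ 1.7372e+05.


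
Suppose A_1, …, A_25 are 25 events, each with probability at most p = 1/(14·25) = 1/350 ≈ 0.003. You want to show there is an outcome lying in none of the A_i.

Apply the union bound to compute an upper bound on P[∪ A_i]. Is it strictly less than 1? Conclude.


Union bound: P[∪_{i=1}^{25} A_i] ≤ Σ_i P[A_i] ≤ 25·p = 25·(1/350) = 1/14.
Numerically: 1/14 ≈ 0.071.
Is 1/14 < 1? YES.
Since P[∪ A_i] ≤ 1/14 < 1, the complement has P[∩ A_i^c] ≥ 1 − 1/14 = 13/14 > 0, so some outcome avoids every A_i.

25·p = 1/14 ≈ 0.071; existence CERTIFIED by the union bound.


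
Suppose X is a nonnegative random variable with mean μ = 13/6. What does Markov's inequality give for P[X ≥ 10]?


μ = E[X] = 13/6, a = 10.
Markov: P[X ≥ 10] ≤ μ/a = (13/6)/10 = 13/60.
Numerically: ≈ 0.216667.
(Since a = 10 > μ = 2.166667, the bound 13/60 is < 1 and informative.)

P[X ≥ 10] ≤ 13/60 ≈ 0.216667.


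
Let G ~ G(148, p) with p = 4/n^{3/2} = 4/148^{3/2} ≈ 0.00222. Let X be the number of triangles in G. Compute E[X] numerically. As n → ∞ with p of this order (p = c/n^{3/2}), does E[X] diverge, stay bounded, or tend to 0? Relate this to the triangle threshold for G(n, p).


Number of potential triangles: C(148, 3) = 529396.
Each occurs with probability p³ ≈ (0.00222)³ ≈ 1.09648e-08.
By linearity: E[X] = C(148, 3)·p³ ≈ 529396 · 1.09648e-08 ≈ 0.006.
Since α = 3/2 > 1, p = c/n^{3/2} = o(1/n) is below the triangle threshold p ~ 1/n. Asymptotically E[X] ~ (c³/6)·n^{3(1−α)} = (4³/6)·n^{-1.5} → 0, so by Markov's inequality G has no triangles w.h.p.

E[X] ≈ 0.006; in regime p = Θ(1/n^{3/2}) E[X] tends to 0 (below the triangle threshold p ~ 1/n).


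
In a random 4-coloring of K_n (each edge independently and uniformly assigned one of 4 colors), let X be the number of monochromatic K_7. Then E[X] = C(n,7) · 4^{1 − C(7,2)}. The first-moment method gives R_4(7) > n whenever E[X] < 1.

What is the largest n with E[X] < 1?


We need C(n, 7) · 4^{1 − 21} < 1, i.e. C(n, 7) < 4^{21 − 1} = 1099511627776.
Check values of n near the boundary:
  n = 178: C(178, 7) = 996867063280; 996867063280 < 1099511627776? YES
  n = 179: C(179, 7) = 1037437234460; 1037437234460 < 1099511627776? YES
  n = 180: C(180, 7) = 1079414463600; 1079414463600 < 1099511627776? YES
  n = 181: C(181, 7) = 1122839183400; 1122839183400 < 1099511627776? NO
The largest n with C(n, 7) < 1099511627776 is n = 180 (where E[X] = 67463403975/68719476736 ≈ 0.9817). Hence R_4(7) > 180, i.e. R_4(7) ≥ 181.

Largest n = 180; hence R_4(7) > 180.


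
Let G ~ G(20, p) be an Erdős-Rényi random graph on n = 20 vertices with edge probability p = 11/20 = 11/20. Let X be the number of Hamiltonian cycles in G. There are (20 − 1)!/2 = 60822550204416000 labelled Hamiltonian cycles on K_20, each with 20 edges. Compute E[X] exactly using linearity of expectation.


K_20 has (20 − 1)!/2 = 60822550204416000 labelled Hamiltonian cycles.
For each such Hamiltonian cycle H, let X_H = 1 if all 20 edges of H are present in G. Then P[X_H = 1] = p^{20} = (11/20)^{20} = 672749994932560009201/104857600000000000000000000.
By linearity of expectation: E[X] = Σ_H E[X_H] = 60822550204416000 · p^{20} = 60822550204416000 · 672749994932560009201/104857600000000000000000000 = 9989836509230039246035759128621/25600000000000000000.
Numerically: E[X] ≈ 3.90228e+11.

E[X] = 60822550204416000 · (11/20)^{20} = 9989836509230039246035759128621/25600000000000000000 ≈ 3.90228e+11.


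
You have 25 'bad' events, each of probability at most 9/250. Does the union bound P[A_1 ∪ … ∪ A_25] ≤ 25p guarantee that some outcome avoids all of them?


Union bound: P[∪_{i=1}^{25} A_i] ≤ Σ_i P[A_i] ≤ 25·p = 25·(9/250) = 9/10.
Numerically: 9/10 ≈ 0.900000.
Is 9/10 < 1? YES.
Since P[∪ A_i] ≤ 9/10 < 1, the complement has P[∩ A_i^c] ≥ 1 − 9/10 = 1/10 > 0, so some outcome avoids every A_i.

25·p = 9/10 ≈ 0.900000; existence CERTIFIED by the union bound.


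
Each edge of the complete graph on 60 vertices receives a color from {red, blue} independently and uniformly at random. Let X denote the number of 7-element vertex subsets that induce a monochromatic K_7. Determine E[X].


Let X = Σ_S X_S over the C(60, 7) = 386206920 subsets S of size 7, where X_S = 1 if the K_7 on S is monochromatic.
For a fixed S, the K_7 on S has C(7, 2) = 21 edges. P[all 21 edges red] = (1/2)^21, and likewise for blue, so P[monochromatic] = 2·(1/2)^21 = 2^{1 − 21} = 1/1048576.
Summing: E[X] = C(60, 7) · 2^{1 − 21} = 386206920 · 1/1048576 = 48275865/131072.
Numerically: E[X] ≈ 368.31562.

E[X] = C(60,7)·2^(1−C(7,2)) = 48275865/131072 ≈ 368.31562.


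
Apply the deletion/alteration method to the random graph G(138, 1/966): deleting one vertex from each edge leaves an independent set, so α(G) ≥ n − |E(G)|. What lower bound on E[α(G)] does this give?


E[|E(G)|] = C(138, 2)·p = 9453 · (1/966) = 137/14.
E[α(G)] ≥ n − E[|E(G)|] = 138 − 137/14 = 1795/14.
Numerically: ≈ 128.21429.
(This is only a lower bound; the true E[α(G)] may be larger.)

E[α(G)] ≥ 1795/14 ≈ 128.21429.


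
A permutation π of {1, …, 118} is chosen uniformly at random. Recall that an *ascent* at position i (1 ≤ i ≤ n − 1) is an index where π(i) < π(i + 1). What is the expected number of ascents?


Write X = Σ X_I over i = 1, …, 117, with X_I the indicator of one ascent.
There are 117 indicators.
For each fixed i, the pair (π(i), π(i+1)) is a uniformly random ordered pair of distinct values from {1, …, 118}; by symmetry P[π(i) < π(i+1)] = 1/2.
By linearity: E[X] = 117 · (1/2) = (118 − 1) · (1/2) = 117/2 ≈ 58.50000.

E[X] = 117/2 = 58.50000.


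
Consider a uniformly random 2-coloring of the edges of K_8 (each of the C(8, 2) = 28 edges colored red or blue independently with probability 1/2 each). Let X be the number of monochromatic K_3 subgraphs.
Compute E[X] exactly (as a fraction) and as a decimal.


Let X = Σ_S X_S over the C(8, 3) = 56 subsets S of size 3, where X_S = 1 if the K_3 on S is monochromatic.
For a fixed S, the K_3 on S has C(3, 2) = 3 edges. P[all 3 edges red] = (1/2)^3, and likewise for blue, so P[monochromatic] = 2·(1/2)^3 = 2^{1 − 3} = 1/4.
Summing: E[X] = C(8, 3) · 2^{1 − 3} = 56 · 1/4 = 14.
Numerically: E[X] ≈ 14.000000.

E[X] = C(8,3)·2^(1−C(3,2)) = 14 ≈ 14.000000.


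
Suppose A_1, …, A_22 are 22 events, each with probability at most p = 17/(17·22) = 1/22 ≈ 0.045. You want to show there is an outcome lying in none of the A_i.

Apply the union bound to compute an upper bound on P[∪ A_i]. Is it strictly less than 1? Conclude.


Union bound: P[∪_{i=1}^{22} A_i] ≤ Σ_i P[A_i] ≤ 22·p = 22·(1/22) = 1.
Numerically: 1 ≈ 1.000.
Is 1 < 1? NO.
Since the bound 1 is ≥ 1, the union bound is uninformative here; it does NOT by itself certify existence.

22·p = 1 ≈ 1.000; existence NOT certified by the union bound.


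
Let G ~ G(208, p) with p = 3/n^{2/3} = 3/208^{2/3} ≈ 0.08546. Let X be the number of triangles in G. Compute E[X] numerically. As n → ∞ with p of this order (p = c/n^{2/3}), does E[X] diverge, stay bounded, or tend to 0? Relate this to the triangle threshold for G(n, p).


Number of potential triangles: C(208, 3) = 1478256.
Each occurs with probability p³ ≈ (0.08546)³ ≈ 6.240754e-04.
By linearity: E[X] = C(208, 3)·p³ ≈ 1478256 · 6.240754e-04 ≈ 922.5433.
Since α = 2/3 < 1, p = c/n^{2/3} ≫ 1/n is above the triangle threshold p ~ 1/n. Asymptotically E[X] ~ (c³/6)·n^{3(1−α)} = (3³/6)·n^{1} → ∞; triangles are abundant w.h.p.

E[X] ≈ 922.5433; in regime p = Θ(1/n^{2/3}) E[X] diverges (above the triangle threshold p ~ 1/n).


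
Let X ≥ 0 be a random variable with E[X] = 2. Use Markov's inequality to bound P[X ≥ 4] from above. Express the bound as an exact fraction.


μ = E[X] = 2, a = 4.
Markov: P[X ≥ 4] ≤ μ/a = (2)/4 = 1/2.
Numerically: ≈ 0.500000.
(Since a = 4 > μ = 2.000000, the bound 1/2 is < 1 and informative.)

P[X ≥ 4] ≤ 1/2 ≈ 0.500000.


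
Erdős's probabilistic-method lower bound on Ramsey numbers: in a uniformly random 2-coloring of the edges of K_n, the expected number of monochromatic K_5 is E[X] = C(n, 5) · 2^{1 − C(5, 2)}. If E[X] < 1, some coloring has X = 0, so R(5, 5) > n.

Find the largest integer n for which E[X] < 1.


We need C(n, 5) · 2^{1 − 10} < 1, i.e. C(n, 5) < 2^{10 − 1} = 512.
Check values of n near the boundary:
  n = 9: C(9, 5) = 126; 126 < 512? YES
  n = 10: C(10, 5) = 252; 252 < 512? YES
  n = 11: C(11, 5) = 462; 462 < 512? YES
  n = 12: C(12, 5) = 792; 792 < 512? NO
  n = 13: C(13, 5) = 1287; 1287 < 512? NO
  n = 14: C(14, 5) = 2002; 2002 < 512? NO
The largest n with C(n, 5) < 512 is n = 11 (where E[X] = 231/256 ≈ 0.9023). Hence R(5, 5) > 11, i.e. R(5, 5) ≥ 12.

Largest n = 11; hence R(5, 5) > 11.


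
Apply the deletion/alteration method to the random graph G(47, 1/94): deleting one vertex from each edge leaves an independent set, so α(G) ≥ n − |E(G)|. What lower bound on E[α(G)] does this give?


E[|E(G)|] = C(47, 2)·p = 1081 · (1/94) = 23/2.
E[α(G)] ≥ n − E[|E(G)|] = 47 − 23/2 = 71/2.
Numerically: ≈ 35.500.
(This is only a lower bound; the true E[α(G)] may be larger.)

E[α(G)] ≥ 71/2 ≈ 35.500.


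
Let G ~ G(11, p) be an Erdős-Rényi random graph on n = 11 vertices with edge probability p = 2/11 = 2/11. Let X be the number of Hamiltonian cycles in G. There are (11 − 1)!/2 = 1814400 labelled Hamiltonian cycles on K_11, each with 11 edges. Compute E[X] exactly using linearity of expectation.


K_11 has (11 − 1)!/2 = 1814400 labelled Hamiltonian cycles.
For each such Hamiltonian cycle H, let X_H = 1 if all 11 edges of H are present in G. Then P[X_H = 1] = p^{11} = (2/11)^{11} = 2048/285311670611.
By linearity: E[X] = Σ_H E[X_H] = 1814400 · p^{11} = 1814400 · 2048/285311670611 = 3715891200/285311670611.
Numerically: E[X] ≈ 0.01302.

E[X] = 1814400 · (2/11)^{11} = 3715891200/285311670611 ≈ 0.01302.


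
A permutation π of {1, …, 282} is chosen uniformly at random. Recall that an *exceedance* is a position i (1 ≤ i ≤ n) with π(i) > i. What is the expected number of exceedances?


Write X = Σ_{i=1}^{282} X_i, where X_i = 1_{π(i) > i}.
For each fixed i, π(i) is uniform over {1, …, 282} (marginal of a uniform permutation), so P[π(i) > i] = (n − i)/n. Summing: Σ_{i=1}^{282} (n − i)/n = (0 + 1 + … + 281)/282 = 282(282 − 1)/(2·282) = (282 − 1)/2.
Hence E[X] = Σ_{i=1}^{282} (282 − i)/282 = 281/2 ≈ 140.50000.

E[X] = 281/2 = 140.50000.


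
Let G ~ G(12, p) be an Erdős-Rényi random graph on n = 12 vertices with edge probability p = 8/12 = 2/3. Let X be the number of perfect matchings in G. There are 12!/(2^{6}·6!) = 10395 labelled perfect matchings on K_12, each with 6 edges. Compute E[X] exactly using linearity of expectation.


K_12 has 12!/(2^{6}·6!) = 10395 labelled perfect matchings.
For each such perfect matching H, let X_H = 1 if all 6 edges of H are present in G. Then P[X_H = 1] = p^{6} = (2/3)^{6} = 64/729.
By linearity of expectation: E[X] = Σ_H E[X_H] = 10395 · p^{6} = 10395 · 64/729 = 24640/27.
Numerically: E[X] ≈ 913.

E[X] = 10395 · (2/3)^{6} = 24640/27 ≈ 913.


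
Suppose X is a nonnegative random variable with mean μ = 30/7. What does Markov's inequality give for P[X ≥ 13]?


μ = E[X] = 30/7, a = 13.
Markov: P[X ≥ 13] ≤ μ/a = (30/7)/13 = 30/91.
Numerically: ≈ 0.32967.
(Since a = 13 > μ = 4.28571, the bound 30/91 is < 1 and informative.)

P[X ≥ 13] ≤ 30/91 ≈ 0.32967.


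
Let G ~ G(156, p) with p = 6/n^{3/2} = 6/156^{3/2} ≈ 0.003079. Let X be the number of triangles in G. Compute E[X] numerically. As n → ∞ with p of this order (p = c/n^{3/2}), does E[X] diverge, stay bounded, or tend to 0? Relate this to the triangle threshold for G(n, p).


Number of potential triangles: C(156, 3) = 620620.
Each occurs with probability p³ ≈ (0.003079)³ ≈ 2.920069e-08.
By linearity: E[X] = C(156, 3)·p³ ≈ 620620 · 2.920069e-08 ≈ 0.0181.
Since α = 3/2 > 1, p = c/n^{3/2} = o(1/n) is below the triangle threshold p ~ 1/n. Asymptotically E[X] ~ (c³/6)·n^{3(1−α)} = (6³/6)·n^{-1.5} → 0, so by Markov's inequality G has no triangles w.h.p.

E[X] ≈ 0.0181; in regime p = Θ(1/n^{3/2}) E[X] tends to 0 (below the triangle threshold p ~ 1/n).


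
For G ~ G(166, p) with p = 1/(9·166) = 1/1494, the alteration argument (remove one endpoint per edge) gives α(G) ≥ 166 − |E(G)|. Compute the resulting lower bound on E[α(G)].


E[|E(G)|] = C(166, 2)·p = 13695 · (1/1494) = 55/6.
E[α(G)] ≥ n − E[|E(G)|] = 166 − 55/6 = 941/6.
Numerically: ≈ 156.833333.
(This is only a lower bound; the true E[α(G)] may be larger.)

E[α(G)] ≥ 941/6 ≈ 156.833333.


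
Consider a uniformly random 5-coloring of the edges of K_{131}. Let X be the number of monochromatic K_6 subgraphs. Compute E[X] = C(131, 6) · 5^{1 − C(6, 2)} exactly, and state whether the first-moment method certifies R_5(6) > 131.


E[X] = C(131, 6) · 5^{1 − 15} = 6249655776 · 5^{−14} = 6249655776/6103515625.
As a reduced fraction: E[X] = 6249655776/6103515625 ≈ 1.02394.
Is E[X] < 1? NO.
Since E[X] ≥ 1, the first-moment bound is inconclusive at n = 131; it does NOT by itself certify R_5(6) > 131.

E[X] = 6249655776/6103515625 ≈ 1.02394; E[X] ≥ 1; first-moment method inconclusive here.


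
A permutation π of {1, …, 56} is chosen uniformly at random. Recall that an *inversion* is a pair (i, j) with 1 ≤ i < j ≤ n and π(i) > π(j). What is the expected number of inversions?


Write X = Σ X_I over the C(56, 2) = 1540 pairs i < j, with X_I the indicator of one inversion.
There are 1540 indicators.
For each fixed pair i < j, the values π(i) and π(j) are two distinct elements of {1, …, 56} in uniformly random order; by symmetry P[π(i) > π(j)] = 1/2.
By linearity: E[X] = 1540 · (1/2) = C(56, 2) · (1/2) = 1540/2 = 770 ≈ 770.000000.

E[X] = 770 = 770.000000.


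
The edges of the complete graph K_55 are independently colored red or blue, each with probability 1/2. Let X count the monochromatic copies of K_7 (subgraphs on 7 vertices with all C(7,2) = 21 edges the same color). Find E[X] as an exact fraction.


Let X = Σ_S X_S over the C(55, 7) = 202927725 subsets S of size 7, where X_S = 1 if the K_7 on S is monochromatic.
For a fixed S, the K_7 on S has C(7, 2) = 21 edges. P[all 21 edges red] = (1/2)^21, and likewise for blue, so P[monochromatic] = 2·(1/2)^21 = 2^{1 − 21} = 1/1048576.
By linearity of expectation: E[X] = C(55, 7) · 2^{1 − 21} = 202927725 · 1/1048576 = 202927725/1048576.
Numerically: E[X] ≈ 193.52696.

E[X] = C(55,7)·2^(1−C(7,2)) = 202927725/1048576 ≈ 193.52696.


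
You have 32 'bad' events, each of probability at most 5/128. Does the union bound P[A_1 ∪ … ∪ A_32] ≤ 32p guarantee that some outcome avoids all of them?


Union bound: P[∪_{i=1}^{32} A_i] ≤ Σ_i P[A_i] ≤ 32·p = 32·(5/128) = 5/4.
Numerically: 5/4 ≈ 1.2500.
Is 5/4 < 1? NO.
Since the bound 5/4 is ≥ 1, the union bound is uninformative here; it does NOT by itself certify existence.

32·p = 5/4 ≈ 1.2500; existence NOT certified by the union bound.


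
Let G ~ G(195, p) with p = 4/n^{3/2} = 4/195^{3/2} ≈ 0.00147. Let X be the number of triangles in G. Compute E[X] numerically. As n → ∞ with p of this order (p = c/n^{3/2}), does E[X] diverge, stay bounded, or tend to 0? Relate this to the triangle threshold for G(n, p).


Number of potential triangles: C(195, 3) = 1216865.
Each occurs with probability p³ ≈ (0.00147)³ ≈ 3.16974e-09.
By linearity: E[X] = C(195, 3)·p³ ≈ 1216865 · 3.16974e-09 ≈ 0.004.
Since α = 3/2 > 1, p = c/n^{3/2} = o(1/n) is below the triangle threshold p ~ 1/n. Asymptotically E[X] ~ (c³/6)·n^{3(1−α)} = (4³/6)·n^{-1.5} → 0, so by Markov's inequality G has no triangles w.h.p.

E[X] ≈ 0.004; in regime p = Θ(1/n^{3/2}) E[X] tends to 0 (below the triangle threshold p ~ 1/n).


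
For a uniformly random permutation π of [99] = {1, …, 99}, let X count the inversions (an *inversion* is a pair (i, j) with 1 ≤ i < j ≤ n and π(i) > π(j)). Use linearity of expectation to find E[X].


Write X = Σ X_I over the C(99, 2) = 4851 pairs i < j, with X_I the indicator of one inversion.
There are 4851 indicators.
For each fixed pair i < j, the values π(i) and π(j) are two distinct elements of {1, …, 99} in uniformly random order; by symmetry P[π(i) > π(j)] = 1/2.
By linearity: E[X] = 4851 · (1/2) = C(99, 2) · (1/2) = 4851/2 = 4851/2 ≈ 2425.5000.

E[X] = 4851/2 = 2425.5000.


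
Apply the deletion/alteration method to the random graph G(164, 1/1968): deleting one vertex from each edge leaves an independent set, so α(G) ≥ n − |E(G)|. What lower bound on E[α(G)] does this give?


E[|E(G)|] = C(164, 2)·p = 13366 · (1/1968) = 163/24.
E[α(G)] ≥ n − E[|E(G)|] = 164 − 163/24 = 3773/24.
Numerically: ≈ 157.20833.
(This is only a lower bound; the true E[α(G)] may be larger.)

E[α(G)] ≥ 3773/24 ≈ 157.20833.


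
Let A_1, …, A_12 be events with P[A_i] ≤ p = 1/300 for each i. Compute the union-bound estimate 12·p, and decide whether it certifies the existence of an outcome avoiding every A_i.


Union bound: P[∪_{i=1}^{12} A_i] ≤ Σ_i P[A_i] ≤ 12·p = 12·(1/300) = 1/25.
Numerically: 1/25 ≈ 0.0400000.
Is 1/25 < 1? YES.
Since P[∪ A_i] ≤ 1/25 < 1, the complement has P[∩ A_i^c] ≥ 1 − 1/25 = 24/25 > 0, so some outcome avoids every A_i.

12·p = 1/25 ≈ 0.0400000; existence CERTIFIED by the union bound.


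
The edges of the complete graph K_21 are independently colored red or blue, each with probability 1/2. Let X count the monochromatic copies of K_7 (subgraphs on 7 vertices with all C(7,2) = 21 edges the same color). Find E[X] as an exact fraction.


Let X = Σ_S X_S over the C(21, 7) = 116280 subsets S of size 7, where X_S = 1 if the K_7 on S is monochromatic.
For a fixed S, the K_7 on S has C(7, 2) = 21 edges. P[all 21 edges red] = (1/2)^21, and likewise for blue, so P[monochromatic] = 2·(1/2)^21 = 2^{1 − 21} = 1/1048576.
By linearity: E[X] = C(21, 7) · 2^{1 − 21} = 116280 · 1/1048576 = 14535/131072.
Numerically: E[X] ≈ 0.111.

E[X] = C(21,7)·2^(1−C(7,2)) = 14535/131072 ≈ 0.111.


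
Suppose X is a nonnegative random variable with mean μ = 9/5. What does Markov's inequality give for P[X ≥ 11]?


μ = E[X] = 9/5, a = 11.
Markov: P[X ≥ 11] ≤ μ/a = (9/5)/11 = 9/55.
Numerically: ≈ 0.1636.
(Since a = 11 > μ = 1.8000, the bound 9/55 is < 1 and informative.)

P[X ≥ 11] ≤ 9/55 ≈ 0.1636.


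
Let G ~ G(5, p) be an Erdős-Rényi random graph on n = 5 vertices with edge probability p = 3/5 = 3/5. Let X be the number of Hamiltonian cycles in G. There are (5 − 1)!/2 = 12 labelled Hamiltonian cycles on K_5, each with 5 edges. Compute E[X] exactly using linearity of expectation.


K_5 has (5 − 1)!/2 = 12 labelled Hamiltonian cycles.
For each such Hamiltonian cycle H, let X_H = 1 if all 5 edges of H are present in G. Then P[X_H = 1] = p^{5} = (3/5)^{5} = 243/3125.
By linearity: E[X] = Σ_H E[X_H] = 12 · p^{5} = 12 · 243/3125 = 2916/3125.
Numerically: E[X] ≈ 0.93312.

E[X] = 12 · (3/5)^{5} = 2916/3125 ≈ 0.93312.


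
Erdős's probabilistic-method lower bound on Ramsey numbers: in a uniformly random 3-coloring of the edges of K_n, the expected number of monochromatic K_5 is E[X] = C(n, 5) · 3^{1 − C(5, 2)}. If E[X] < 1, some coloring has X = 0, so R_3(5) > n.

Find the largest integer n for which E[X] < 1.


We need C(n, 5) · 3^{1 − 10} < 1, i.e. C(n, 5) < 3^{10 − 1} = 19683.
Check values of n near the boundary:
  n = 19: C(19, 5) = 11628; 11628 < 19683? YES
  n = 20: C(20, 5) = 15504; 15504 < 19683? YES
  n = 21: C(21, 5) = 20349; 20349 < 19683? NO
The largest n with C(n, 5) < 19683 is n = 20 (where E[X] = 5168/6561 ≈ 0.788). Hence R_3(5) > 20, i.e. R_3(5) ≥ 21.

Largest n = 20; hence R_3(5) > 20.


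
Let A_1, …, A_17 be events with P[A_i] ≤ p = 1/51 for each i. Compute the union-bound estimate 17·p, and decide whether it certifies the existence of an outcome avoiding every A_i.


Union bound: P[∪_{i=1}^{17} A_i] ≤ Σ_i P[A_i] ≤ 17·p = 17·(1/51) = 1/3.
Numerically: 1/3 ≈ 0.33333.
Is 1/3 < 1? YES.
Since P[∪ A_i] ≤ 1/3 < 1, the complement has P[∩ A_i^c] ≥ 1 − 1/3 = 2/3 > 0, so some outcome avoids every A_i.

17·p = 1/3 ≈ 0.33333; existence CERTIFIED by the union bound.


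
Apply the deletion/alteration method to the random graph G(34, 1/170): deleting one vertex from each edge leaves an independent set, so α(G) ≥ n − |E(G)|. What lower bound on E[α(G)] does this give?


E[|E(G)|] = C(34, 2)·p = 561 · (1/170) = 33/10.
E[α(G)] ≥ n − E[|E(G)|] = 34 − 33/10 = 307/10.
Numerically: ≈ 30.7000.
(This is only a lower bound; the true E[α(G)] may be larger.)

E[α(G)] ≥ 307/10 ≈ 30.7000.


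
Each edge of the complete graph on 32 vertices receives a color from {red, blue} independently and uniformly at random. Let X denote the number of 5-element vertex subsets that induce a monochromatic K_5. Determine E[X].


Let X = Σ_S X_S over the C(32, 5) = 201376 subsets S of size 5, where X_S = 1 if the K_5 on S is monochromatic.
For a fixed S, the K_5 on S has C(5, 2) = 10 edges. P[all 10 edges red] = (1/2)^10, and likewise for blue, so P[monochromatic] = 2·(1/2)^10 = 2^{1 − 10} = 1/512.
Summing: E[X] = C(32, 5) · 2^{1 − 10} = 201376 · 1/512 = 6293/16.
Numerically: E[X] ≈ 393.312.

E[X] = C(32,5)·2^(1−C(5,2)) = 6293/16 ≈ 393.312.


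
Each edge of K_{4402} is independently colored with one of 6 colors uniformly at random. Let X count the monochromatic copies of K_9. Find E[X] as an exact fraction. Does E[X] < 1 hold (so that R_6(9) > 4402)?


E[X] = C(4402, 9) · 6^{1 − 36} = 1696419745356657449393393700 · 6^{−35} = 1696419745356657449393393700/1719070799748422591028658176.
As a reduced fraction: E[X] = 141368312113054787449449475/143255899979035215919054848 ≈ 0.9868.
Is E[X] < 1? YES.
Since E[X] < 1, there exists a 6-coloring of K_{4402} with no monochromatic K_9; hence R_6(9) > 4402.

E[X] = 141368312113054787449449475/143255899979035215919054848 ≈ 0.9868; E[X] < 1, so R_6(9) > 4402.
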